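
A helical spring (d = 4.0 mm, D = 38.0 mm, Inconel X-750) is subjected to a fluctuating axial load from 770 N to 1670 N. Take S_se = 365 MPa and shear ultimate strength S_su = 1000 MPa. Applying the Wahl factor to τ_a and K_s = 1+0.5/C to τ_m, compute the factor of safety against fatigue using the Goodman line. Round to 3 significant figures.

C = D/d = 38.0/4.0 = 9.5000; K_W = (4C−1)/(4C−4)+0.615/C = 1.1530; K_s = 1+0.5/C = 1.0526
F_a = (F_max−F_min)/2 = 450 N; F_m = (F_max+F_min)/2 = 1220 N
τ_a = K_W·8F_aD/(πd³) = 1.1530 × 680.39 = 784.47 MPa
τ_m = K_s·8F_mD/(πd³) = 1.0526 × 1844.6 = 1941.7 MPa
Goodman: 1/n_f = τ_a/S_se + τ_m/S_su = 784.47/365 + 1941.7/1000 = 2.14923 + 1.94169 = 4.0909
n_f = 1/4.0909 = 0.2444

0.244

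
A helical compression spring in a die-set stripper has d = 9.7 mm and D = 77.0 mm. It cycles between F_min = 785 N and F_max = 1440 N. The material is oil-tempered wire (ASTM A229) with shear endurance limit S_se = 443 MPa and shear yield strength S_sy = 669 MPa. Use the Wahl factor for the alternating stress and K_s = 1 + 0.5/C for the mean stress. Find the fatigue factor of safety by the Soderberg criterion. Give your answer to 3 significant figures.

C = D/d = 77.0/9.7 = 7.9381; K_W = (4C−1)/(4C−4)+0.615/C = 1.1856; K_s = 1+0.5/C = 1.0630
F_a = (F_max−F_min)/2 = 327.5 N; F_m = (F_max+F_min)/2 = 1112.5 N
τ_a = K_W·8F_aD/(πd³) = 1.1856 × 70.36 = 83.417 MPa
τ_m = K_s·8F_mD/(πd³) = 1.0630 × 239.01 = 254.06 MPa
Soderberg: 1/n_f = τ_a/S_se + τ_m/S_sy = 83.417/443 + 254.06/669 = 0.18830 + 0.37977 = 0.56807
n_f = 1/0.56807 = 1.76

1.76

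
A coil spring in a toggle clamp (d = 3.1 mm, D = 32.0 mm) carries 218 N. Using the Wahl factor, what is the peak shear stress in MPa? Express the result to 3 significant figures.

Spring index C = D/d = 32.0/3.1 = 10.3226
K_W = (4C−1)/(4C−4) + 0.615/C = 40.290/37.290 + 0.0596 = 1.1400
τ₀ = 8FD/(πd³) = 8·218·32.0/(π·3.1³) = 55808/93.591 = 596.3 MPa
τ_max = K·τ₀ = 1.1400 × 596.3 = 679.79 MPa

680 MPa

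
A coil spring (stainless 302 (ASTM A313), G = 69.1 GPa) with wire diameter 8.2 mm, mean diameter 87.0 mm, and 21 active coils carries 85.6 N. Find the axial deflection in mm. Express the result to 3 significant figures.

k = Gd⁴/(8D³N_a) = (69.1×10³)(8.2⁴)/(8·87.0³·21) = 2.824 N/mm
δ = F/k = 85.6 / 2.824 = 30.311 mm

30.3 mm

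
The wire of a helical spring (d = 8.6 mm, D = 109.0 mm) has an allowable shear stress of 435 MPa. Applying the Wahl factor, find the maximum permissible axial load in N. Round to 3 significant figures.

896 N

C = D/d = 109.0/8.6 = 12.6744
K_W = (4C−1)/(4C−4) + 0.615/C = 49.698/46.698 + 0.0485 = 1.1128
τ_max = K·8FD/(πd³) → F_max = τ_allow·πd³/(8DK)
F_max = 435·π·8.6³/(8·109.0·1.1128) = 8.6923e+05/970.33 = 895.81 N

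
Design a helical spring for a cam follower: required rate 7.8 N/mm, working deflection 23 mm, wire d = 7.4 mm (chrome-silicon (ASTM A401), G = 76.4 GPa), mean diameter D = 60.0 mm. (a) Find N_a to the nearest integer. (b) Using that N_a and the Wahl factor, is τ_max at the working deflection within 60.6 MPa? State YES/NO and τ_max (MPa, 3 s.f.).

N_a = Gd⁴/(8D³k) = (76.4×10³)(7.4⁴)/(8·60.0³·7.8) = 17 → N_a = 17
Actual rate k = Gd⁴/(8D³·17) = 7.7988 N/mm
Working load F = kδ = 7.7988·23 = 179.37 N
C = 60.0/7.4 = 8.1081; K_W = (4C−1)/(4C−4)+0.615/C = 1.1814
τ_max = K_W·8FD/(πd³) = 1.1814·67.632 = 79.898 MPa
τ_max > 60.6 MPa → exceeds allowable

(a) 17 coils; (b) NO, τ_max = 79.9 MPa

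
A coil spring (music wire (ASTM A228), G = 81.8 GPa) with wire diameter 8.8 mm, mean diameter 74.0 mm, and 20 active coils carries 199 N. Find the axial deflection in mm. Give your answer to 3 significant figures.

k = Gd⁴/(8D³N_a) = (81.8×10³)(8.8⁴)/(8·74.0³·20) = 7.566 N/mm
δ = F/k = 199 / 7.566 = 26.302 mm

26.3 mm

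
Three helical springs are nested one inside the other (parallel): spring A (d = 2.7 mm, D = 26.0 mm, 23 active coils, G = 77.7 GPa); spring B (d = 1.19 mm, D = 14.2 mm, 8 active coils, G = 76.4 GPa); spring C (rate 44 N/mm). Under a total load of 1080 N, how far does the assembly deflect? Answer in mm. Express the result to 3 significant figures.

k_A = Gd⁴/(8D³N_a) = (77.7×10³)(2.7⁴)/(8·26.0³·23) = 1.2768 N/mm
k_B = Gd⁴/(8D³N_a) = (76.4×10³)(1.19⁴)/(8·14.2³·8) = 0.83606 N/mm
Parallel: k_eq = 1.2768 + 0.83606 + 44 = 46.113 N/mm
δ = F/k_eq = 1080/46.113 = 23.421 mm

23.4 mm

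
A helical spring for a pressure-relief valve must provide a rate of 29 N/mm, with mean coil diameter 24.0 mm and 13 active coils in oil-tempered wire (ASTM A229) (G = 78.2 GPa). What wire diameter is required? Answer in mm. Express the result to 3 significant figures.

d = (8D³N_a·k / G)^(1/4) = (8·24.0³·13·29 / (78.2×10³))^0.25
  = (533.16)^0.25 = 4.8052 mm

4.81 mm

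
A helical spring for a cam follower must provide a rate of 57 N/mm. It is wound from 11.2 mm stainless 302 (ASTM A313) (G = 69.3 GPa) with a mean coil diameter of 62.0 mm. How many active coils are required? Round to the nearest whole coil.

N_a = Gd⁴/(8D³k) = (69.3×10³ × 11.2⁴)/(8 × 62.0³ × 57)
    = 1.09045e+09 / 1.08678e+08 = 10.03 → 10 coils

10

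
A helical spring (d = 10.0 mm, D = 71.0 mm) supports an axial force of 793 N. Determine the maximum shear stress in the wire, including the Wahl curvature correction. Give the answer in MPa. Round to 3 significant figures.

173 MPa

Spring index C = D/d = 71.0/10.0 = 7.1000
K_W = (4C−1)/(4C−4) + 0.615/C = 27.400/24.400 + 0.0866 = 1.2096
τ₀ = 8FD/(πd³) = 8·793·71.0/(π·10.0³) = 450424/3141.6 = 143.37 MPa
τ_max = K·τ₀ = 1.2096 × 143.37 = 173.42 MPa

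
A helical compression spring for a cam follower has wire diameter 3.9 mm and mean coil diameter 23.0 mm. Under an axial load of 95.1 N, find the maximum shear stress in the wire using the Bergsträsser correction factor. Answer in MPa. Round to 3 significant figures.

117 MPa

Spring index C = D/d = 23.0/3.9 = 5.8974
K_B = (4C+2)/(4C−3) = 25.590/20.590 = 1.2428
τ₀ = 8FD/(πd³) = 8·95.1·23.0/(π·3.9³) = 17498.4/186.36 = 93.898 MPa
τ_max = K·τ₀ = 1.2428 × 93.898 = 116.7 MPa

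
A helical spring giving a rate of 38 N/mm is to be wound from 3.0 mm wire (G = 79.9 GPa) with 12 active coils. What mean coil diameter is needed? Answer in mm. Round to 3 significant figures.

12.1 mm

D = (Gd⁴/(8N_a·k))^(1/3) = (79.9×10³·3.0⁴/(8·12·38))^(1/3)
  = (1774.1)^(1/3) = 12.1058 mm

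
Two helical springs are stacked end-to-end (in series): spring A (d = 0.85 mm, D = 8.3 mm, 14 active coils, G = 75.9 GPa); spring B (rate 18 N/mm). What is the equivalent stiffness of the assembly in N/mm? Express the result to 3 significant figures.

0.598 N/mm

k_A = Gd⁴/(8D³N_a) = (75.9×10³)(0.85⁴)/(8·8.3³·14) = 0.61868 N/mm
Series: 1/k_eq = 1/0.61868 + 1/18 = 1.6719; k_eq = 0.59812 N/mm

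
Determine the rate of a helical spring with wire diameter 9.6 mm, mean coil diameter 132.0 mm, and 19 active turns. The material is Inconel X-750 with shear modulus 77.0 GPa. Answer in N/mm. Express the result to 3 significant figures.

k = Gd⁴/(8D³N_a) = (77.0×10³ × 9.6⁴) / (8 × 132.0³ × 19)
  = 6.53997e+08 / 3.49595e+08 = 1.8707 N/mm

1.87 N/mm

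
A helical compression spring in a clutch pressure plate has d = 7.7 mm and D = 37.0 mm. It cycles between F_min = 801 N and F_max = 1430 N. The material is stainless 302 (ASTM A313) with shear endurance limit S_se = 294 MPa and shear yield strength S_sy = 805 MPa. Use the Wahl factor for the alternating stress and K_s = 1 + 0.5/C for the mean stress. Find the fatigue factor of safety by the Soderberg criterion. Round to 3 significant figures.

1.64

C = D/d = 37.0/7.7 = 4.8052; K_W = (4C−1)/(4C−4)+0.615/C = 1.3251; K_s = 1+0.5/C = 1.1041
F_a = (F_max−F_min)/2 = 314.5 N; F_m = (F_max+F_min)/2 = 1115.5 N
τ_a = K_W·8F_aD/(πd³) = 1.3251 × 64.907 = 86.007 MPa
τ_m = K_s·8F_mD/(πd³) = 1.1041 × 230.22 = 254.17 MPa
Soderberg: 1/n_f = τ_a/S_se + τ_m/S_sy = 86.007/294 + 254.17/805 = 0.29254 + 0.31574 = 0.60828
n_f = 1/0.60828 = 1.644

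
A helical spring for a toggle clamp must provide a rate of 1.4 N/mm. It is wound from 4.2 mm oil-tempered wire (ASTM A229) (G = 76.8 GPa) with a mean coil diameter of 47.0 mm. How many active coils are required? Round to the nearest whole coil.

21

N_a = Gd⁴/(8D³k) = (76.8×10³ × 4.2⁴)/(8 × 47.0³ × 1.4)
    = 2.38978e+07 / 1.16282e+06 = 20.55 → 21 coils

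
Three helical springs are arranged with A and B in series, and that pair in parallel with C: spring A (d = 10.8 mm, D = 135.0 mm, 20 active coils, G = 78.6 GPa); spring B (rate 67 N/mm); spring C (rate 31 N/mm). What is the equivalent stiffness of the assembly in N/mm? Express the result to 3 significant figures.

33.6 N/mm

k_A = Gd⁴/(8D³N_a) = (78.6×10³)(10.8⁴)/(8·135.0³·20) = 2.7164 N/mm
Springs A,B series: k_AB = 1/(1/2.7164+1/67) = 2.6106 N/mm; parallel with C: k_eq = 2.6106+31 = 33.611 N/mm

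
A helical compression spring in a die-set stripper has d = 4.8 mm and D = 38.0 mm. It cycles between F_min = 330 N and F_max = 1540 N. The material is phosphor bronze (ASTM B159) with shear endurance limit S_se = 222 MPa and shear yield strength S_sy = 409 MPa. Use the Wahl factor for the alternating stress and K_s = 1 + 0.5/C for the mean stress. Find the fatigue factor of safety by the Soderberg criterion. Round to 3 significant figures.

C = D/d = 38.0/4.8 = 7.9167; K_W = (4C−1)/(4C−4)+0.615/C = 1.1861; K_s = 1+0.5/C = 1.0632
F_a = (F_max−F_min)/2 = 605 N; F_m = (F_max+F_min)/2 = 935 N
τ_a = K_W·8F_aD/(πd³) = 1.1861 × 529.37 = 627.89 MPa
τ_m = K_s·8F_mD/(πd³) = 1.0632 × 818.11 = 869.78 MPa
Soderberg: 1/n_f = τ_a/S_se + τ_m/S_sy = 627.89/222 + 869.78/409 = 2.82833 + 2.12660 = 4.9549
n_f = 1/4.9549 = 0.2018

0.202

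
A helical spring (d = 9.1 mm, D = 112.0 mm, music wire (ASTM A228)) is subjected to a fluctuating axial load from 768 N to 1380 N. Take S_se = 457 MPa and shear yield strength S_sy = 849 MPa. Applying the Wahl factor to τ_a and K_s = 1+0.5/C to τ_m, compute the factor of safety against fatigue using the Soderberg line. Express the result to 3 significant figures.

C = D/d = 112.0/9.1 = 12.3077; K_W = (4C−1)/(4C−4)+0.615/C = 1.1163; K_s = 1+0.5/C = 1.0406
F_a = (F_max−F_min)/2 = 306 N; F_m = (F_max+F_min)/2 = 1074 N
τ_a = K_W·8F_aD/(πd³) = 1.1163 × 115.81 = 129.28 MPa
τ_m = K_s·8F_mD/(πd³) = 1.0406 × 406.48 = 422.99 MPa
Soderberg: 1/n_f = τ_a/S_se + τ_m/S_sy = 129.28/457 + 422.99/849 = 0.28289 + 0.49822 = 0.78111
n_f = 1/0.78111 = 1.28

1.28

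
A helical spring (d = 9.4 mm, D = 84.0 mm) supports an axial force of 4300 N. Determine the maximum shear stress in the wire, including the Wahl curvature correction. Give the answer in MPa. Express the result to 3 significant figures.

1290 MPa

Spring index C = D/d = 84.0/9.4 = 8.9362
K_W = (4C−1)/(4C−4) + 0.615/C = 34.745/31.745 + 0.0688 = 1.1633
τ₀ = 8FD/(πd³) = 8·4300·84.0/(π·9.4³) = 2.8896e+06/2609.4 = 1107.4 MPa
τ_max = K·τ₀ = 1.1633 × 1107.4 = 1288.3 MPa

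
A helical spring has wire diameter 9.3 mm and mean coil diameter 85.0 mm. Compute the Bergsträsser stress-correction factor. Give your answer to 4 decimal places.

C = D/d = 85.0/9.3 = 9.1398
K_B = (4C+2)/(4C−3) = 38.559/33.559 = 1.1490

1.1490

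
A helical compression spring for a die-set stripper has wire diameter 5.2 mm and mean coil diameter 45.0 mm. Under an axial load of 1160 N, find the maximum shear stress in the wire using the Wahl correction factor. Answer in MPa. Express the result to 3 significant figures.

1110 MPa

Spring index C = D/d = 45.0/5.2 = 8.6538
K_W = (4C−1)/(4C−4) + 0.615/C = 33.615/30.615 + 0.0711 = 1.1691
τ₀ = 8FD/(πd³) = 8·1160·45.0/(π·5.2³) = 417600/441.73 = 945.37 MPa
τ_max = K·τ₀ = 1.1691 × 945.37 = 1105.2 MPa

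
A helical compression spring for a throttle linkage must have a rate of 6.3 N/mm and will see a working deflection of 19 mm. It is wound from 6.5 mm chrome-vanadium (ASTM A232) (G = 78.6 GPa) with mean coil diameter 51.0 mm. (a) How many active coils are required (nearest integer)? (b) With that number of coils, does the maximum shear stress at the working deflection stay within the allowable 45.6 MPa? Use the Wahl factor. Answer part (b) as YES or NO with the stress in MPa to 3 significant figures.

(a) 21 coils; (b) NO, τ_max = 67.2 MPa

N_a = Gd⁴/(8D³k) = (78.6×10³)(6.5⁴)/(8·51.0³·6.3) = 20.99 → N_a = 21
Actual rate k = Gd⁴/(8D³·21) = 6.2959 N/mm
Working load F = kδ = 6.2959·19 = 119.62 N
C = 51.0/6.5 = 7.8462; K_W = (4C−1)/(4C−4)+0.615/C = 1.1879
τ_max = K_W·8FD/(πd³) = 1.1879·56.569 = 67.2 MPa
τ_max > 45.6 MPa → exceeds allowable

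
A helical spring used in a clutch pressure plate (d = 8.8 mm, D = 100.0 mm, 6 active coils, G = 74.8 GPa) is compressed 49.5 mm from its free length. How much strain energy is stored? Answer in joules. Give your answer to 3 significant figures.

k = Gd⁴/(8D³N_a) = (74.8×10³)(8.8⁴)/(8·100.0³·6) = 9.3453 N/mm
U = ½kδ² = 0.5 × 9.3453 × 49.5² = 11449 N·mm = 11.449 J

11.4 J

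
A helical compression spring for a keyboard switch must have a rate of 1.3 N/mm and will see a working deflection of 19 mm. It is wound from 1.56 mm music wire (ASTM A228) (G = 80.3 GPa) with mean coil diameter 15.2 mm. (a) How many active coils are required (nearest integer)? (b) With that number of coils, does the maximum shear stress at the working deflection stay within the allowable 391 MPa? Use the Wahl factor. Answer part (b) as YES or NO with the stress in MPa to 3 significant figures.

N_a = Gd⁴/(8D³k) = (80.3×10³)(1.56⁴)/(8·15.2³·1.3) = 13.02 → N_a = 13
Actual rate k = Gd⁴/(8D³·13) = 1.3021 N/mm
Working load F = kδ = 1.3021·19 = 24.74 N
C = 15.2/1.56 = 9.7436; K_W = (4C−1)/(4C−4)+0.615/C = 1.1489
τ_max = K_W·8FD/(πd³) = 1.1489·252.24 = 289.8 MPa
τ_max ≤ 391 MPa → acceptable

(a) 13 coils; (b) YES, τ_max = 290 MPa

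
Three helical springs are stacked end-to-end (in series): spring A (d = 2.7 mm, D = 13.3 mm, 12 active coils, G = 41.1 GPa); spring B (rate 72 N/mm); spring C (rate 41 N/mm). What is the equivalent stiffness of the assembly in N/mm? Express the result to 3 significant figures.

7.06 N/mm

k_A = Gd⁴/(8D³N_a) = (41.1×10³)(2.7⁴)/(8·13.3³·12) = 9.671 N/mm
Series: 1/k_eq = 1/9.671 + 1/72 + 1/41 = 0.14168; k_eq = 7.0581 N/mm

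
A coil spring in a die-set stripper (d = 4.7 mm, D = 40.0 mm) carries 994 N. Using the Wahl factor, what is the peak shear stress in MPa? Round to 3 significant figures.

Spring index C = D/d = 40.0/4.7 = 8.5106
K_W = (4C−1)/(4C−4) + 0.615/C = 33.043/30.043 + 0.0723 = 1.1721
τ₀ = 8FD/(πd³) = 8·994·40.0/(π·4.7³) = 318080/326.17 = 975.2 MPa
τ_max = K·τ₀ = 1.1721 × 975.2 = 1143.1 MPa

1140 MPa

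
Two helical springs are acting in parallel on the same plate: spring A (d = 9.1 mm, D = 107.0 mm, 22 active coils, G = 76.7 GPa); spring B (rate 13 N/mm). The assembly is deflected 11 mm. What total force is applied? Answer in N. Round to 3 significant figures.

170 N

k_A = Gd⁴/(8D³N_a) = (76.7×10³)(9.1⁴)/(8·107.0³·22) = 2.4395 N/mm
Parallel: k_eq = 2.4395 + 13 = 15.439 N/mm
F = k_eq·δ = 15.439·11 = 169.83 N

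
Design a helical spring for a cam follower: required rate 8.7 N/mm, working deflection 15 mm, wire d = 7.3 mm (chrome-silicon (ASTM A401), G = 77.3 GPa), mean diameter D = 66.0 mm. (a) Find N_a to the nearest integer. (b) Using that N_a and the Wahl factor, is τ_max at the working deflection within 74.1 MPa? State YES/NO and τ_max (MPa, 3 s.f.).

N_a = Gd⁴/(8D³k) = (77.3×10³)(7.3⁴)/(8·66.0³·8.7) = 10.97 → N_a = 11
Actual rate k = Gd⁴/(8D³·11) = 8.6767 N/mm
Working load F = kδ = 8.6767·15 = 130.15 N
C = 66.0/7.3 = 9.0411; K_W = (4C−1)/(4C−4)+0.615/C = 1.1613
τ_max = K_W·8FD/(πd³) = 1.1613·56.229 = 65.299 MPa
τ_max ≤ 74.1 MPa → acceptable

(a) 11 coils; (b) YES, τ_max = 65.3 MPa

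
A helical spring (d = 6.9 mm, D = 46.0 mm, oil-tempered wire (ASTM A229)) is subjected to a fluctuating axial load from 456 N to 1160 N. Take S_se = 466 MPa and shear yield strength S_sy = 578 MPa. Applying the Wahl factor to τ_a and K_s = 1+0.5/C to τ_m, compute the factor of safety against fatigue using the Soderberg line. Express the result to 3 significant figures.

1.16

C = D/d = 46.0/6.9 = 6.6667; K_W = (4C−1)/(4C−4)+0.615/C = 1.2246; K_s = 1+0.5/C = 1.0750
F_a = (F_max−F_min)/2 = 352 N; F_m = (F_max+F_min)/2 = 808 N
τ_a = K_W·8F_aD/(πd³) = 1.2246 × 125.51 = 153.71 MPa
τ_m = K_s·8F_mD/(πd³) = 1.0750 × 288.11 = 309.72 MPa
Soderberg: 1/n_f = τ_a/S_se + τ_m/S_sy = 153.71/466 + 309.72/578 = 0.32984 + 0.53585 = 0.86569
n_f = 1/0.86569 = 1.155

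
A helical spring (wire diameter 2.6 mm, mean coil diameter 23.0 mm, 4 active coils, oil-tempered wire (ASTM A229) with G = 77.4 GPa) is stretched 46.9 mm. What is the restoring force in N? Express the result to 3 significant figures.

k = Gd⁴/(8D³N_a) = (77.4×10³)(2.6⁴)/(8·23.0³·4) = 9.0845 N/mm
F = k·δ = 9.0845 × 46.9 = 426.06 N

426 N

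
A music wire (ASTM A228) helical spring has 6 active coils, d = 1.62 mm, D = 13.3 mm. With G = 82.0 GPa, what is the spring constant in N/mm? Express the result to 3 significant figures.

5.00 N/mm

k = Gd⁴/(8D³N_a) = (82.0×10³ × 1.62⁴) / (8 × 13.3³ × 6)
  = 564773 / 112927 = 5.0012 N/mm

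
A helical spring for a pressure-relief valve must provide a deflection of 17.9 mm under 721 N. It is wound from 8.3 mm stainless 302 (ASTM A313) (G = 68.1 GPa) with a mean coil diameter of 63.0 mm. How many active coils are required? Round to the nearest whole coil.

4

Required rate k = F/δ = 721/17.9 = 40.279 N/mm
N_a = Gd⁴/(8D³k) = (68.1×10³ × 8.3⁴)/(8 × 63.0³ × 40.279)
    = 3.23191e+08 / 8.05738e+07 = 4.011 → 4 coils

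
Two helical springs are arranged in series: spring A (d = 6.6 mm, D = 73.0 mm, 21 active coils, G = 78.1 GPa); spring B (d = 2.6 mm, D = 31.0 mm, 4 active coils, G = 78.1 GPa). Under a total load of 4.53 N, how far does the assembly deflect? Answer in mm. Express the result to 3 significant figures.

3.21 mm

k_A = Gd⁴/(8D³N_a) = (78.1×10³)(6.6⁴)/(8·73.0³·21) = 2.2675 N/mm
k_B = Gd⁴/(8D³N_a) = (78.1×10³)(2.6⁴)/(8·31.0³·4) = 3.7438 N/mm
Series: 1/k_eq = 1/2.2675 + 1/3.7438 = 0.70812; k_eq = 1.4122 N/mm
δ = F/k_eq = 4.53/1.4122 = 3.2078 mm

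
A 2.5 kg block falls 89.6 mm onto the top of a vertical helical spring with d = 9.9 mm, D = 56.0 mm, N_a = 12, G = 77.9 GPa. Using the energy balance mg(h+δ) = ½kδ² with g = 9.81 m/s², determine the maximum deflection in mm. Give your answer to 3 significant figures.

10.5 mm

k = Gd⁴/(8D³N_a) = (77.9×10³)(9.9⁴)/(8·56.0³·12) = 44.386 N/mm
W = mg = 2.5 × 9.81 = 24.525 N
½kδ² − Wδ − Wh = 0 → δ = (W + √(W² + 2kWh))/k
δ = (24.525 + √(601.48 + 195070))/44.386 = (24.525 + 442.35)/44.386 = 10.519 mm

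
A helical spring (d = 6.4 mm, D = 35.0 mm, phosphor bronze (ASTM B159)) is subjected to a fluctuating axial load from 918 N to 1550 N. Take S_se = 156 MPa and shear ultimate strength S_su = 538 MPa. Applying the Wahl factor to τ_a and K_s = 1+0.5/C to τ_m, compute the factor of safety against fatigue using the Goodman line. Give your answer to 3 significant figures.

0.577

C = D/d = 35.0/6.4 = 5.4688; K_W = (4C−1)/(4C−4)+0.615/C = 1.2803; K_s = 1+0.5/C = 1.0914
F_a = (F_max−F_min)/2 = 316 N; F_m = (F_max+F_min)/2 = 1234 N
τ_a = K_W·8F_aD/(πd³) = 1.2803 × 107.44 = 137.55 MPa
τ_m = K_s·8F_mD/(πd³) = 1.0914 × 419.55 = 457.91 MPa
Goodman: 1/n_f = τ_a/S_se + τ_m/S_su = 137.55/156 + 457.91/538 = 0.88174 + 0.85113 = 1.7329
n_f = 1/1.7329 = 0.5771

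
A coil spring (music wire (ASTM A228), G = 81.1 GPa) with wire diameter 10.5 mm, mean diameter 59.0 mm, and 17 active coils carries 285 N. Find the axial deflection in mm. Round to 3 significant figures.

8.08 mm

k = Gd⁴/(8D³N_a) = (81.1×10³)(10.5⁴)/(8·59.0³·17) = 35.293 N/mm
δ = F/k = 285 / 35.293 = 8.0754 mm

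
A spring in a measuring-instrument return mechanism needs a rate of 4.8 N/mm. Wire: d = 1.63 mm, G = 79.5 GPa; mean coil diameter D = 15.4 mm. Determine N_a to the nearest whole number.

N_a = Gd⁴/(8D³k) = (79.5×10³ × 1.63⁴)/(8 × 15.4³ × 4.8)
    = 561200 / 140247 = 4.002 → 4 coils

4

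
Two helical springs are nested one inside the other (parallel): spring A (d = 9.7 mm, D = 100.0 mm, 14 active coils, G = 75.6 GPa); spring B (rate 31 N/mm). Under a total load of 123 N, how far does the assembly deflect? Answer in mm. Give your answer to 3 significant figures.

3.33 mm

k_A = Gd⁴/(8D³N_a) = (75.6×10³)(9.7⁴)/(8·100.0³·14) = 5.9757 N/mm
Parallel: k_eq = 5.9757 + 31 = 36.976 N/mm
δ = F/k_eq = 123/36.976 = 3.3265 mm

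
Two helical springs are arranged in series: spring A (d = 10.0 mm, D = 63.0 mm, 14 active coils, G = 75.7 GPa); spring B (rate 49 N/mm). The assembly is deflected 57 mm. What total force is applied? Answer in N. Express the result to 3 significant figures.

k_A = Gd⁴/(8D³N_a) = (75.7×10³)(10.0⁴)/(8·63.0³·14) = 27.031 N/mm
Series: 1/k_eq = 1/27.031 + 1/49 = 0.057403; k_eq = 17.421 N/mm
F = k_eq·δ = 17.421·57 = 992.98 N

993 N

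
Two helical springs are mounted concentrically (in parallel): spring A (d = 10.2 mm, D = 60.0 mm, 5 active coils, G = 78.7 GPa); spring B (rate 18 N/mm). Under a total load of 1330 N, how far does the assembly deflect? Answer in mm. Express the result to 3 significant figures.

11.4 mm

k_A = Gd⁴/(8D³N_a) = (78.7×10³)(10.2⁴)/(8·60.0³·5) = 98.597 N/mm
Parallel: k_eq = 98.597 + 18 = 116.6 N/mm
δ = F/k_eq = 1330/116.6 = 11.407 mm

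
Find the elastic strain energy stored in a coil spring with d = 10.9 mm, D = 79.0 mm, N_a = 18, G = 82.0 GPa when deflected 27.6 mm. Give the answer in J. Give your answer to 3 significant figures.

k = Gd⁴/(8D³N_a) = (82.0×10³)(10.9⁴)/(8·79.0³·18) = 16.303 N/mm
U = ½kδ² = 0.5 × 16.303 × 27.6² = 6209.6 N·mm = 6.2096 J

6.21 J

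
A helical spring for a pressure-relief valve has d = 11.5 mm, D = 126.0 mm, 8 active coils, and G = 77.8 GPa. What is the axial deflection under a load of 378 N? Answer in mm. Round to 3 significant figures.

k = Gd⁴/(8D³N_a) = (77.8×10³)(11.5⁴)/(8·126.0³·8) = 10.629 N/mm
δ = F/k = 378 / 10.629 = 35.564 mm

35.6 mm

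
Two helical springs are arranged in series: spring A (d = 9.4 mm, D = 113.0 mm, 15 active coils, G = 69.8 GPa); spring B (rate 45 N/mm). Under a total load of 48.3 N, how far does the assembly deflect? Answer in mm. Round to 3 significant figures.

k_A = Gd⁴/(8D³N_a) = (69.8×10³)(9.4⁴)/(8·113.0³·15) = 3.1474 N/mm
Series: 1/k_eq = 1/3.1474 + 1/45 = 0.33995; k_eq = 2.9416 N/mm
δ = F/k_eq = 48.3/2.9416 = 16.419 mm

16.4 mm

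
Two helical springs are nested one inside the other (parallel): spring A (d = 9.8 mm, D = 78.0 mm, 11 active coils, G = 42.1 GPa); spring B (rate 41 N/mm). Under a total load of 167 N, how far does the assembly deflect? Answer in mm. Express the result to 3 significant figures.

3.32 mm

k_A = Gd⁴/(8D³N_a) = (42.1×10³)(9.8⁴)/(8·78.0³·11) = 9.2987 N/mm
Parallel: k_eq = 9.2987 + 41 = 50.299 N/mm
δ = F/k_eq = 167/50.299 = 3.3202 mm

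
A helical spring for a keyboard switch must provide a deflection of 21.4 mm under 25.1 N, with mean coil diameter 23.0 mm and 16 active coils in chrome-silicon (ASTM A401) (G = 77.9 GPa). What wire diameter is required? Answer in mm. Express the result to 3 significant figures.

Required rate k = F/δ = 25.1/21.4 = 1.1729 N/mm
d = (8D³N_a·k / G)^(1/4) = (8·23.0³·16·1.1729 / (77.9×10³))^0.25
  = (23.449)^0.25 = 2.2005 mm

2.20 mm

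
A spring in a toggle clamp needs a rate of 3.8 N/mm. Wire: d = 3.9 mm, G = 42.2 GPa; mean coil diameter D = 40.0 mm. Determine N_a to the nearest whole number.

N_a = Gd⁴/(8D³k) = (42.2×10³ × 3.9⁴)/(8 × 40.0³ × 3.8)
    = 9.76272e+06 / 1.9456e+06 = 5.018 → 5 coils

5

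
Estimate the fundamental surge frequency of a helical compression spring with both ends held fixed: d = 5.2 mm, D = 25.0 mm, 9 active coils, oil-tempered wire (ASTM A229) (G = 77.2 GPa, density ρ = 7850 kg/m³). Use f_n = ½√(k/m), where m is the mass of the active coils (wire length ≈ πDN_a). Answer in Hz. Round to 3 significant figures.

326 Hz

k = Gd⁴/(8D³N_a) = (77.2×10³)(5.2⁴)/(8·25.0³·9) = 50.174 N/mm = 50174 N/m
Wire length L = πDN_a = π·25.0·9 = 706.86 mm
m = ρ·(πd²/4)·L = 7850 × 21.237×10⁻⁶ m² × 0.70686 m = 0.11784 kg
f_n = ½√(k/m) = 0.5·√(50174/0.11784) = 0.5·√(4.2577e+05) = 326.26 Hz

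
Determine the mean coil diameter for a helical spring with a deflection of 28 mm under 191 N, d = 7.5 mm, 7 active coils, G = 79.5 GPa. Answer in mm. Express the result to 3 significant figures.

87.0 mm

Required rate k = F/δ = 191/28 = 6.8214 N/mm
D = (Gd⁴/(8N_a·k))^(1/3) = (79.5×10³·7.5⁴/(8·7·6.8214))^(1/3)
  = (658489)^(1/3) = 86.9994 mm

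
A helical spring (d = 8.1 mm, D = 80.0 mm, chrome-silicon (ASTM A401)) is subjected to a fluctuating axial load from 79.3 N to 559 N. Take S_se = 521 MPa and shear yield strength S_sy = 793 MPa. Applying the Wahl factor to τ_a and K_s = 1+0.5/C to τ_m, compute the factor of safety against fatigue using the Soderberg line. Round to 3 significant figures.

2.74

C = D/d = 80.0/8.1 = 9.8765; K_W = (4C−1)/(4C−4)+0.615/C = 1.1468; K_s = 1+0.5/C = 1.0506
F_a = (F_max−F_min)/2 = 239.85 N; F_m = (F_max+F_min)/2 = 319.15 N
τ_a = K_W·8F_aD/(πd³) = 1.1468 × 91.942 = 105.44 MPa
τ_m = K_s·8F_mD/(πd³) = 1.0506 × 122.34 = 128.53 MPa
Soderberg: 1/n_f = τ_a/S_se + τ_m/S_sy = 105.44/521 + 128.53/793 = 0.20237 + 0.16209 = 0.36446
n_f = 1/0.36446 = 2.744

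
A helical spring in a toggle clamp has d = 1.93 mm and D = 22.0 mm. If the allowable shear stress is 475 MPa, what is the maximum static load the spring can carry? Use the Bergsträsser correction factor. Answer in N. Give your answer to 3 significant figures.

54.6 N

C = D/d = 22.0/1.93 = 11.3990
K_B = (4C+2)/(4C−3) = 47.596/42.596 = 1.1174
τ_max = K·8FD/(πd³) → F_max = τ_allow·πd³/(8DK)
F_max = 475·π·1.93³/(8·22.0·1.1174) = 10728/196.66 = 54.551 N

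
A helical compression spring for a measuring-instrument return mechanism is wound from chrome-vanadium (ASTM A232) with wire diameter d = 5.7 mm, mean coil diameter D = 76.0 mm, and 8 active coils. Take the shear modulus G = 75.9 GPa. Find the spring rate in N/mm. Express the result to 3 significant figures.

2.85 N/mm

k = Gd⁴/(8D³N_a) = (75.9×10³ × 5.7⁴) / (8 × 76.0³ × 8)
  = 8.012e+07 / 2.80945e+07 = 2.8518 N/mm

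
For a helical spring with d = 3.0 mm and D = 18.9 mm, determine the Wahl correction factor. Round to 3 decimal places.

1.239

C = D/d = 18.9/3.0 = 6.3000
K_W = (4C−1)/(4C−4) + 0.615/C = 24.200/21.200 + 0.0976 = 1.2391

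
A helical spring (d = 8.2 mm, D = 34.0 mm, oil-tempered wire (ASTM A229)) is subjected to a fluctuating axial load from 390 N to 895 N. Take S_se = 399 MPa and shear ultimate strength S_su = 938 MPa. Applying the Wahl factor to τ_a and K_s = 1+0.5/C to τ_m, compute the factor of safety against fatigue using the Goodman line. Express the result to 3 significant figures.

C = D/d = 34.0/8.2 = 4.1463; K_W = (4C−1)/(4C−4)+0.615/C = 1.3867; K_s = 1+0.5/C = 1.1206
F_a = (F_max−F_min)/2 = 252.5 N; F_m = (F_max+F_min)/2 = 642.5 N
τ_a = K_W·8F_aD/(πd³) = 1.3867 × 39.65 = 54.982 MPa
τ_m = K_s·8F_mD/(πd³) = 1.1206 × 100.89 = 113.06 MPa
Goodman: 1/n_f = τ_a/S_se + τ_m/S_su = 54.982/399 + 113.06/938 = 0.13780 + 0.12053 = 0.25833
n_f = 1/0.25833 = 3.871

3.87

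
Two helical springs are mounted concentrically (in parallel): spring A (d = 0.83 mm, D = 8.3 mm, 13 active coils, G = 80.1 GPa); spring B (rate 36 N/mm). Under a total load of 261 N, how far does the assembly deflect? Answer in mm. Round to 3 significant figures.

k_A = Gd⁴/(8D³N_a) = (80.1×10³)(0.83⁴)/(8·8.3³·13) = 0.63926 N/mm
Parallel: k_eq = 0.63926 + 36 = 36.639 N/mm
δ = F/k_eq = 261/36.639 = 7.1235 mm

7.12 mm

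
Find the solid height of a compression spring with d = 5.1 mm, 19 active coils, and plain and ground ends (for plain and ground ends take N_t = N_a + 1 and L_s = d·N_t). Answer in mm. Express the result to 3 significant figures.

plain and ground ends: N_t = N_a + 1 = 19 + 1 = 20
L_s = d·N_t = 5.1 × 20 = 102 mm

102 mm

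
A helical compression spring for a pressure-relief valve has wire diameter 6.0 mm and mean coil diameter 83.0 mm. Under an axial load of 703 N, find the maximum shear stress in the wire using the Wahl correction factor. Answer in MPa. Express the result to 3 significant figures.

Spring index C = D/d = 83.0/6.0 = 13.8333
K_W = (4C−1)/(4C−4) + 0.615/C = 54.333/51.333 + 0.0445 = 1.1029
τ₀ = 8FD/(πd³) = 8·703·83.0/(π·6.0³) = 466792/678.58 = 687.89 MPa
τ_max = K·τ₀ = 1.1029 × 687.89 = 758.67 MPa

759 MPa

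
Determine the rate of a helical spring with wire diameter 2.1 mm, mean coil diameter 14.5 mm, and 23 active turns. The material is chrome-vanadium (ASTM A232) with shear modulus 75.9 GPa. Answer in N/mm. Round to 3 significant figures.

2.63 N/mm

k = Gd⁴/(8D³N_a) = (75.9×10³ × 2.1⁴) / (8 × 14.5³ × 23)
  = 1.47611e+06 / 560947 = 2.6315 N/mm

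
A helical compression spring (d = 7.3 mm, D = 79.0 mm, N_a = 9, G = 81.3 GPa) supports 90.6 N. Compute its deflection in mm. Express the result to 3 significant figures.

13.9 mm

k = Gd⁴/(8D³N_a) = (81.3×10³)(7.3⁴)/(8·79.0³·9) = 6.5038 N/mm
δ = F/k = 90.6 / 6.5038 = 13.93 mm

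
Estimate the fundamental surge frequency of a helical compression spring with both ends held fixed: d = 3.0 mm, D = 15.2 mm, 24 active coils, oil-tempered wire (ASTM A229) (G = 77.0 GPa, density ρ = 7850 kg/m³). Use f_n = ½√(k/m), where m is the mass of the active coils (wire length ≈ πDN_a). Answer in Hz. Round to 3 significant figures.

191 Hz

k = Gd⁴/(8D³N_a) = (77.0×10³)(3.0⁴)/(8·15.2³·24) = 9.25 N/mm = 9250 N/m
Wire length L = πDN_a = π·15.2·24 = 1146.1 mm
m = ρ·(πd²/4)·L = 7850 × 7.0686×10⁻⁶ m² × 1.1461 m = 0.063593 kg
f_n = ½√(k/m) = 0.5·√(9250/0.063593) = 0.5·√(1.4546e+05) = 190.69 Hz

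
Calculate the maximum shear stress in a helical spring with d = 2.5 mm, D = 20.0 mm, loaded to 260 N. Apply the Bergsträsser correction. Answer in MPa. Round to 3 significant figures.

Spring index C = D/d = 20.0/2.5 = 8.0000
K_B = (4C+2)/(4C−3) = 34.000/29.000 = 1.1724
τ₀ = 8FD/(πd³) = 8·260·20.0/(π·2.5³) = 41600/49.087 = 847.47 MPa
τ_max = K·τ₀ = 1.1724 × 847.47 = 993.58 MPa

994 MPa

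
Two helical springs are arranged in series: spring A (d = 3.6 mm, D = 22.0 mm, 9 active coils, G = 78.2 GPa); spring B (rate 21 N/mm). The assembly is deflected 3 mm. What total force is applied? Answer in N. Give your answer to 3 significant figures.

k_A = Gd⁴/(8D³N_a) = (78.2×10³)(3.6⁴)/(8·22.0³·9) = 17.132 N/mm
Series: 1/k_eq = 1/17.132 + 1/21 = 0.10599; k_eq = 9.435 N/mm
F = k_eq·δ = 9.435·3 = 28.305 N

28.3 N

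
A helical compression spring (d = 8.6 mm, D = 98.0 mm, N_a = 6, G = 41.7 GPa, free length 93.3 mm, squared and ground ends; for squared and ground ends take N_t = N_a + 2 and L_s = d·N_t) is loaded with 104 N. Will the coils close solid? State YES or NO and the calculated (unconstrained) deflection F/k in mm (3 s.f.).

NO, δ = 20.6 mm

k = Gd⁴/(8D³N_a) = (41.7×10³)(8.6⁴)/(8·98.0³·6) = 5.0491 N/mm
N_t = 8; L_s = 8.6·8 = 68.8 mm; δ_solid = L₀ − L_s = 93.3 − 68.8 = 24.5 mm
δ = F/k = 104/5.0491 = 20.598 mm
δ < δ_solid → spring does not go solid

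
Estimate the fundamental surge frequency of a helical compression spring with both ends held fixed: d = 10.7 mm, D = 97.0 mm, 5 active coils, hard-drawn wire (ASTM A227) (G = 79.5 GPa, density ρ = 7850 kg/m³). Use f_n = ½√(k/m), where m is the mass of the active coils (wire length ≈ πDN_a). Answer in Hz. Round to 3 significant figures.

81.5 Hz

k = Gd⁴/(8D³N_a) = (79.5×10³)(10.7⁴)/(8·97.0³·5) = 28.545 N/mm = 28545 N/m
Wire length L = πDN_a = π·97.0·5 = 1523.7 mm
m = ρ·(πd²/4)·L = 7850 × 89.92×10⁻⁶ m² × 1.5237 m = 1.0755 kg
f_n = ½√(k/m) = 0.5·√(28545/1.0755) = 0.5·√(26540) = 81.456 Hz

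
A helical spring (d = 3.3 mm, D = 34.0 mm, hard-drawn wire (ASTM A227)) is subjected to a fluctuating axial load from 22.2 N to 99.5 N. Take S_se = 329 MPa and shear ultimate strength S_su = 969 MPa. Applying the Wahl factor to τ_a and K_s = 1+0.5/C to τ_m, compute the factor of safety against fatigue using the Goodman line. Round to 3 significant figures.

C = D/d = 34.0/3.3 = 10.3030; K_W = (4C−1)/(4C−4)+0.615/C = 1.1403; K_s = 1+0.5/C = 1.0485
F_a = (F_max−F_min)/2 = 38.65 N; F_m = (F_max+F_min)/2 = 60.85 N
τ_a = K_W·8F_aD/(πd³) = 1.1403 × 93.117 = 106.18 MPa
τ_m = K_s·8F_mD/(πd³) = 1.0485 × 146.6 = 153.72 MPa
Goodman: 1/n_f = τ_a/S_se + τ_m/S_su = 106.18/329 + 153.72/969 = 0.32274 + 0.15863 = 0.48137
n_f = 1/0.48137 = 2.077

2.08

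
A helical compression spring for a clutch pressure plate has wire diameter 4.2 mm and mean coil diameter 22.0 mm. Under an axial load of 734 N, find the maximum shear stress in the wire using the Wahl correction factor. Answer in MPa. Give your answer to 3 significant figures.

Spring index C = D/d = 22.0/4.2 = 5.2381
K_W = (4C−1)/(4C−4) + 0.615/C = 19.952/16.952 + 0.1174 = 1.2944
τ₀ = 8FD/(πd³) = 8·734·22.0/(π·4.2³) = 129184/232.75 = 555.02 MPa
τ_max = K·τ₀ = 1.2944 × 555.02 = 718.41 MPa

718 MPa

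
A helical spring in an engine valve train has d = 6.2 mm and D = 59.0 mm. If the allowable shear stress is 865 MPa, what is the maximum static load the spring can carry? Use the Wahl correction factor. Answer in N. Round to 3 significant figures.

1190 N

C = D/d = 59.0/6.2 = 9.5161
K_W = (4C−1)/(4C−4) + 0.615/C = 37.065/34.065 + 0.0646 = 1.1527
τ_max = K·8FD/(πd³) → F_max = τ_allow·πd³/(8DK)
F_max = 865·π·6.2³/(8·59.0·1.1527) = 6.4765e+05/544.07 = 1190.4 N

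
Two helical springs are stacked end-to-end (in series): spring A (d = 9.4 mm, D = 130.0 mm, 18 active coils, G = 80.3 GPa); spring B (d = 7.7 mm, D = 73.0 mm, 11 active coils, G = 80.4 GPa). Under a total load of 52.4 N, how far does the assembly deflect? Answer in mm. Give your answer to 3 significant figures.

32.8 mm

k_A = Gd⁴/(8D³N_a) = (80.3×10³)(9.4⁴)/(8·130.0³·18) = 1.9817 N/mm
k_B = Gd⁴/(8D³N_a) = (80.4×10³)(7.7⁴)/(8·73.0³·11) = 8.256 N/mm
Series: 1/k_eq = 1/1.9817 + 1/8.256 = 0.62575; k_eq = 1.5981 N/mm
δ = F/k_eq = 52.4/1.5981 = 32.789 mm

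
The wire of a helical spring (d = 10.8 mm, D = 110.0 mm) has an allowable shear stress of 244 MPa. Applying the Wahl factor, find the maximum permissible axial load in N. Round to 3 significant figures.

961 N

C = D/d = 110.0/10.8 = 10.1852
K_W = (4C−1)/(4C−4) + 0.615/C = 39.741/36.741 + 0.0604 = 1.1420
τ_max = K·8FD/(πd³) → F_max = τ_allow·πd³/(8DK)
F_max = 244·π·10.8³/(8·110.0·1.1420) = 9.6563e+05/1005 = 960.84 N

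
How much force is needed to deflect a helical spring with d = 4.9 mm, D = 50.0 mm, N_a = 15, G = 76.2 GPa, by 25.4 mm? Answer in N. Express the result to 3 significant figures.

74.4 N

k = Gd⁴/(8D³N_a) = (76.2×10³)(4.9⁴)/(8·50.0³·15) = 2.9285 N/mm
F = k·δ = 2.9285 × 25.4 = 74.384 N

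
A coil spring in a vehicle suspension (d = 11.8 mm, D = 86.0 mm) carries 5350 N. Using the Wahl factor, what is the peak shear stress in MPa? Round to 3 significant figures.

858 MPa

Spring index C = D/d = 86.0/11.8 = 7.2881
K_W = (4C−1)/(4C−4) + 0.615/C = 28.153/25.153 + 0.0844 = 1.2037
τ₀ = 8FD/(πd³) = 8·5350·86.0/(π·11.8³) = 3.6808e+06/5161.7 = 713.09 MPa
τ_max = K·τ₀ = 1.2037 × 713.09 = 858.32 MPa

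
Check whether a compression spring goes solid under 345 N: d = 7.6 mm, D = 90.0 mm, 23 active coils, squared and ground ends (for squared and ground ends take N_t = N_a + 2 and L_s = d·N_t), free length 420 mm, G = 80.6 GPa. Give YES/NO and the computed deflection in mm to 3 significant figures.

k = Gd⁴/(8D³N_a) = (80.6×10³)(7.6⁴)/(8·90.0³·23) = 2.0047 N/mm
N_t = 25; L_s = 7.6·25 = 190 mm; δ_solid = L₀ − L_s = 420 − 190 = 230 mm
δ = F/k = 345/2.0047 = 172.1 mm
δ < δ_solid → spring does not go solid

NO, δ = 172 mm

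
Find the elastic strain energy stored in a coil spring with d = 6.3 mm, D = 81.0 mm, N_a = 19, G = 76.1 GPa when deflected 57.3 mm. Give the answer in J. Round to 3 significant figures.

k = Gd⁴/(8D³N_a) = (76.1×10³)(6.3⁴)/(8·81.0³·19) = 1.484 N/mm
U = ½kδ² = 0.5 × 1.484 × 57.3² = 2436.3 N·mm = 2.4363 J

2.44 J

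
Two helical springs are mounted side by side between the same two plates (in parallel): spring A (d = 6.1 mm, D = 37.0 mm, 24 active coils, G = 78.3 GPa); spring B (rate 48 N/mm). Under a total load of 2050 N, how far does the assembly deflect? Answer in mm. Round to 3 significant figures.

34.7 mm

k_A = Gd⁴/(8D³N_a) = (78.3×10³)(6.1⁴)/(8·37.0³·24) = 11.147 N/mm
Parallel: k_eq = 11.147 + 48 = 59.147 N/mm
δ = F/k_eq = 2050/59.147 = 34.659 mm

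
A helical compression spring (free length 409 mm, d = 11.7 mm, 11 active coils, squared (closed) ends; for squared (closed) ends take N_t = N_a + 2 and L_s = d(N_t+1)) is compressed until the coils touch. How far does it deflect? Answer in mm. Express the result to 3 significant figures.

N_t = 13; L_s = 11.7·14 = 163.8 mm
δ_solid = L₀ − L_s = 409 − 163.8 = 245.2 mm

245 mm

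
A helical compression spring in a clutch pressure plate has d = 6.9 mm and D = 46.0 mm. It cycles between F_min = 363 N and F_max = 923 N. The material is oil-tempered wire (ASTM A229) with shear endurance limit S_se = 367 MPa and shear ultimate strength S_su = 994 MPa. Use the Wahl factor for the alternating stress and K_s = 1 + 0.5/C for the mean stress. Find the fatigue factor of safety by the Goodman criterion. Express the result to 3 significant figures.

C = D/d = 46.0/6.9 = 6.6667; K_W = (4C−1)/(4C−4)+0.615/C = 1.2246; K_s = 1+0.5/C = 1.0750
F_a = (F_max−F_min)/2 = 280 N; F_m = (F_max+F_min)/2 = 643 N
τ_a = K_W·8F_aD/(πd³) = 1.2246 × 99.841 = 122.27 MPa
τ_m = K_s·8F_mD/(πd³) = 1.0750 × 229.28 = 246.47 MPa
Goodman: 1/n_f = τ_a/S_se + τ_m/S_su = 122.27/367 + 246.47/994 = 0.33315 + 0.24796 = 0.58111
n_f = 1/0.58111 = 1.721

1.72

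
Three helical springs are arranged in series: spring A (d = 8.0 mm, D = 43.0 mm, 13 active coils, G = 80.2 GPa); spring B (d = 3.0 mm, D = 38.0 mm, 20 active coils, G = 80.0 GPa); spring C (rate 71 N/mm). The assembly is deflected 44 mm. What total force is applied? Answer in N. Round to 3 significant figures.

31.6 N

k_A = Gd⁴/(8D³N_a) = (80.2×10³)(8.0⁴)/(8·43.0³·13) = 39.728 N/mm
k_B = Gd⁴/(8D³N_a) = (80.0×10³)(3.0⁴)/(8·38.0³·20) = 0.73808 N/mm
Series: 1/k_eq = 1/39.728 + 1/0.73808 + 1/71 = 1.3941; k_eq = 0.7173 N/mm
F = k_eq·δ = 0.7173·44 = 31.561 N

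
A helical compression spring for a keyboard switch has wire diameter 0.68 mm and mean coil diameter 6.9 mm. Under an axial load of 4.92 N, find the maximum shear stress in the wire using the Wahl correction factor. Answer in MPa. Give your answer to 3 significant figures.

314 MPa

Spring index C = D/d = 6.9/0.68 = 10.1471
K_W = (4C−1)/(4C−4) + 0.615/C = 39.588/36.588 + 0.0606 = 1.1426
τ₀ = 8FD/(πd³) = 8·4.92·6.9/(π·0.68³) = 271.584/0.98782 = 274.93 MPa
τ_max = K·τ₀ = 1.1426 × 274.93 = 314.14 MPa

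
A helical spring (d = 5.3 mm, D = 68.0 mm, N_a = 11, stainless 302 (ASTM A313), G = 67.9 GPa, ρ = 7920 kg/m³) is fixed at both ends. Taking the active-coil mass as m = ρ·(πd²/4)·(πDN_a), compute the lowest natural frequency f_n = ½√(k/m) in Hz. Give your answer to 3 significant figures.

34.3 Hz

k = Gd⁴/(8D³N_a) = (67.9×10³)(5.3⁴)/(8·68.0³·11) = 1.9363 N/mm = 1936.3 N/m
Wire length L = πDN_a = π·68.0·11 = 2349.9 mm
m = ρ·(πd²/4)·L = 7920 × 22.062×10⁻⁶ m² × 2.3499 m = 0.4106 kg
f_n = ½√(k/m) = 0.5·√(1936.3/0.4106) = 0.5·√(4715.7) = 34.335 Hz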